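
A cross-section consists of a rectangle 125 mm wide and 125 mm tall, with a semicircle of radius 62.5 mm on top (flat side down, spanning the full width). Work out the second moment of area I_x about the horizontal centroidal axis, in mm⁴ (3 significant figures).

Break the section into simple shapes (no overlaps), measuring from the bottom-left corner of the bounding box.
Rectangular body: 125 × 125, A = 15 625 mm², y = 62.5 mm, Ī = 20 345 052 mm⁴.
Semicircular cap: semicircle r = 62.5, A = 6135.9 mm², y = 151.53 mm, Ī = 1 674 758 mm⁴.
Centroid: ȳ = ΣA·y / ΣA = 87.603 mm.
Transfer each piece to the horizontal centroidal axis using Ī + A·d² with d = y − 87.603:
  rectangular body: d = -25.103 mm → contributes +30 190 993 mm⁴
  semicircular cap: d = 63.923 mm → contributes +26 747 241 mm⁴
Total I = 56 938 234 mm⁴.

I_x ≈ 5.69 × 10⁷ mm⁴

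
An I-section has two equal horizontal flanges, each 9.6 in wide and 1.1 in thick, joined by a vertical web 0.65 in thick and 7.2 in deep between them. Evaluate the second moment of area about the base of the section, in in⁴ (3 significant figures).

I_base ≈ 956 in⁴

Treat the section as a set of non-overlapping primitives; coordinates are from the bounding-box lower-left.
Bottom flange: 9.6 × 1.1, A = 10.56 in², y = 0.55 in, Ī = 1.0648 in⁴.
Web: 0.65 × 7.2, A = 4.68 in², y = 4.7 in, Ī = 20.218 in⁴.
Top flange: 9.6 × 1.1, A = 10.56 in², y = 8.85 in, Ī = 1.0648 in⁴.
Transfer each piece to a horizontal axis along the bottom face using Ī + A·d² with d = y − 0:
  bottom flange: d = 0.55 in → contributes +4.2592 in⁴
  web: d = 4.7 in → contributes +123.6 in⁴
  top flange: d = 8.85 in → contributes +828.15 in⁴
Total I = 956.01 in⁴.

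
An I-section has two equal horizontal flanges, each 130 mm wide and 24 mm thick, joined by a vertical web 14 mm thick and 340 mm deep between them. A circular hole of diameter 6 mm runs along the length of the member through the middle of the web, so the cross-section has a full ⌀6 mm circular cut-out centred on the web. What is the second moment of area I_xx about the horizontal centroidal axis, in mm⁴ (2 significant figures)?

Split into non-overlapping primitives; take the origin at the lower-left of the bounding box.
Bottom flange: 130 × 24, A = 3 120 mm², y = 12 mm, Ī = 149 760 mm⁴.
Web: 14 × 340, A = 4 760 mm², y = 194 mm, Ī = 45 854 667 mm⁴.
Top flange: 130 × 24, A = 3 120 mm², y = 376 mm, Ī = 149 760 mm⁴.
Hole (subtracted): ⌀6, A = 28.27 mm², y = 194 mm, Ī = 63.62 mm⁴.
By symmetry the centroid is at mid-height, ȳ = 194 mm.
Transfer each piece to the horizontal centroidal axis using Ī + A·d² with d = y − 194:
  bottom flange: d = -182 mm → contributes +103 496 640 mm⁴
  web: d = 0 mm → contributes +45 854 667 mm⁴
  top flange: d = 182 mm → contributes +103 496 640 mm⁴
  hole: d = 0 mm → contributes −63.62 mm⁴
Total I = 252 847 883 mm⁴.

I_xx ≈ 2.5 × 10⁸ mm⁴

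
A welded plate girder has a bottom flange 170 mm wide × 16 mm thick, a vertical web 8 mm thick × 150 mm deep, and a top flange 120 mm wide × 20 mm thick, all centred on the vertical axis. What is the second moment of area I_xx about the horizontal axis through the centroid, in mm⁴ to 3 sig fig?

Break the section into simple shapes (no overlaps), measuring from the bottom-left corner of the bounding box.
Bottom plate: 170 × 16, A = 2 720 mm², y = 8 mm, Ī = 58 027 mm⁴.
Web plate: 8 × 150, A = 1 200 mm², y = 91 mm, Ī = 2 250 000 mm⁴.
Top plate: 120 × 20, A = 2 400 mm², y = 176 mm, Ī = 80 000 mm⁴.
Centroid: ȳ = ΣA·y / ΣA = 87.557 mm.
Transfer each piece to the horizontal axis through the centroid using Ī + A·d² with d = y − 87.557:
  bottom plate: d = -79.557 mm → contributes +17 273 750 mm⁴
  web plate: d = 3.443 mm → contributes +2 264 225 mm⁴
  top plate: d = 88.443 mm → contributes +18 853 210 mm⁴
Total I = 38 391 186 mm⁴.

I_xx ≈ 3.84 × 10⁷ mm⁴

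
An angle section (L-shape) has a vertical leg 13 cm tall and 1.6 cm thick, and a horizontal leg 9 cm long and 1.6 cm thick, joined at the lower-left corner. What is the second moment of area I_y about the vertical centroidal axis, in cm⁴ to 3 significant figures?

I_y ≈ 211 cm⁴

Split into non-overlapping primitives; take the origin at the lower-left of the bounding box.
Vertical leg: 1.6 × 13, A = 20.8 cm², x = 0.8 cm, Ī = 4.4373 cm⁴.
Horizontal leg (remainder): 7.4 × 1.6, A = 11.84 cm², x = 5.3 cm, Ī = 54.03 cm⁴.
Centroid: x̄ = ΣA·x / ΣA = 2.4324 cm.
Transfer each piece to the vertical centroidal axis using Ī + A·d² with d = x − 2.4324:
  vertical leg: d = -1.6324 cm → contributes +59.861 cm⁴
  horizontal leg (remainder): d = 2.8676 cm → contributes +151.39 cm⁴
Total I = 211.26 cm⁴.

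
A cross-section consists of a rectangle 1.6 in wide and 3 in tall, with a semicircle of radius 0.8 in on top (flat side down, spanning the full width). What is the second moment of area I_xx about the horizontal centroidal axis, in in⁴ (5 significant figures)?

I_xx ≈ 6.4577 in⁴

Treat the section as a set of non-overlapping primitives; coordinates are from the bounding-box lower-left.
Rectangular body: 1.6 × 3, A = 4.8 in², y = 1.5 in, Ī = 3.6 in⁴.
Semicircular cap: semicircle r = 0.8, A = 1.00531 in², y = 3.339531 in, Ī = 0.04495645 in⁴.
Centroid: ȳ = ΣA·y / ΣA = 1.818553 in.
Transfer each piece to the horizontal centroidal axis using Ī + A·d² with d = y − 1.818553:
  rectangular body: d = -0.3185528 in → contributes +4.087084 in⁴
  semicircular cap: d = 1.520978 in → contributes +2.370613 in⁴
Total I = 6.457697 in⁴.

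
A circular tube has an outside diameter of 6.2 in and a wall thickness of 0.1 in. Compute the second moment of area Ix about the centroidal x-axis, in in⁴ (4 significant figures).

Ix ≈ 8.916 in⁴

Break the section into simple shapes (no overlaps), measuring from the bottom-left corner of the bounding box.
Outer circle: ⌀6.2, A = 30.1907 in², y = 3.1 in, Ī = 72.5332 in⁴.
Bore (subtracted): ⌀6, A = 28.2743 in², y = 3.1 in, Ī = 63.6173 in⁴.
By symmetry the centroid is at mid-height, ȳ = 3.1 in.
All pieces are centred on the centroidal x-axis, so I = ΣĪ (holes subtracted) = 8.91592 in⁴.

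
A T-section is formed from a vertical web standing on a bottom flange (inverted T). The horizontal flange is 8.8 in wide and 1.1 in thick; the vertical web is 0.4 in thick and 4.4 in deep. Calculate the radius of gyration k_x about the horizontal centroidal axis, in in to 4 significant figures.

k_x ≈ 1.148 in

Break the section into simple shapes (no overlaps), measuring from the bottom-left corner of the bounding box.
Flange: 8.8 × 1.1, A = 9.68 in², y = 0.55 in, Ī = 0.976067 in⁴.
Web: 0.4 × 4.4, A = 1.76 in², y = 3.3 in, Ī = 2.83947 in⁴.
Centroid: ȳ = ΣA·y / ΣA = 0.973077 in.
Transfer each piece to the horizontal centroidal axis using Ī + A·d² with d = y − 0.973077:
  flange: d = -0.423077 in → contributes +2.70873 in⁴
  web: d = 2.32692 in → contributes +12.3691 in⁴
Total I = 15.0778 in⁴.
Radius of gyration: k = √(I/A) = √(15.0778 / 11.44) = 1.14804 in.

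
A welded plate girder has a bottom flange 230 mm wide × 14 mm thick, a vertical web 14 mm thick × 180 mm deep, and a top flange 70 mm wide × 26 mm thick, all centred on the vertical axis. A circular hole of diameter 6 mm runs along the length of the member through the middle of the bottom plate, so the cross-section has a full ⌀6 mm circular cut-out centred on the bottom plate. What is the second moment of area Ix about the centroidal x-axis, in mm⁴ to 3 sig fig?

Treat the section as a set of non-overlapping primitives; coordinates are from the bounding-box lower-left.
Bottom plate: 230 × 14, A = 3 220 mm², y = 7 mm, Ī = 52 593 mm⁴.
Web plate: 14 × 180, A = 2 520 mm², y = 104 mm, Ī = 6 804 000 mm⁴.
Top plate: 70 × 26, A = 1 820 mm², y = 207 mm, Ī = 102 527 mm⁴.
Hole (subtracted): ⌀6, A = 28.274 mm², y = 7 mm, Ī = 63.617 mm⁴.
Centroid: ȳ = ΣA·y / ΣA = 87.784 mm.
Transfer each piece to the centroidal x-axis using Ī + A·d² with d = y − 87.784:
  bottom plate: d = -80.784 mm → contributes +21 066 287 mm⁴
  web plate: d = 16.216 mm → contributes +7 466 688 mm⁴
  top plate: d = 119.22 mm → contributes +25 969 363 mm⁴
  hole: d = -80.784 mm → contributes −184 582 mm⁴
Total I = 54 317 756 mm⁴.

Ix ≈ 5.43 × 10⁷ mm⁴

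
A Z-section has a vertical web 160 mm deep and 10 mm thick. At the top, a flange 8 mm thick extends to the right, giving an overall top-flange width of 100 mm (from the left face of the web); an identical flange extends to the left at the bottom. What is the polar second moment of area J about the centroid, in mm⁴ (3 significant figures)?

J ≈ 1.63 × 10⁷ mm⁴

Treat the section as a set of non-overlapping primitives; coordinates are from the bounding-box lower-left.
Web: 10 × 160, A = 1 600 mm², y = 80 mm, Ī = 3 413 333 mm⁴.
Top flange (beyond web): 90 × 8, A = 720 mm², y = 156 mm, Ī = 3 840 mm⁴.
Bottom flange (beyond web): 90 × 8, A = 720 mm², y = 4 mm, Ī = 3 840 mm⁴.
Centroid: ȳ = ΣA·y / ΣA = 80 mm.
Transfer each piece to the centroidal x-axis using Ī + A·d² with d = y − 80:
  web: d = 0 mm → contributes +3 413 333 mm⁴
  top flange (beyond web): d = 76 mm → contributes +4 162 560 mm⁴
  bottom flange (beyond web): d = -76 mm → contributes +4 162 560 mm⁴
Total I = 11 738 453 mm⁴.
For the y-axis: x̄ = 95 mm.
Repeating about the centroidal y-axis gives I_y = 4 585 333 mm⁴.
Polar second moment: J = I_x + I_y = 16 323 787 mm⁴.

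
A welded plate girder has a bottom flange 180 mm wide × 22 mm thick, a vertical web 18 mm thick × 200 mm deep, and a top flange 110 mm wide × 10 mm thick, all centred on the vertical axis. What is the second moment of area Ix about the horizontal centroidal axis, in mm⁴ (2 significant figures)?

Ix ≈ 6.1 × 10⁷ mm⁴

Split into non-overlapping primitives; take the origin at the lower-left of the bounding box.
Bottom plate: 180 × 22, A = 3 960 mm², y = 11 mm, Ī = 159 720 mm⁴.
Web plate: 18 × 200, A = 3 600 mm², y = 122 mm, Ī = 12 000 000 mm⁴.
Top plate: 110 × 10, A = 1 100 mm², y = 227 mm, Ī = 9 167 mm⁴.
Centroid: ȳ = ΣA·y / ΣA = 84.58 mm.
Transfer each piece to the horizontal centroidal axis using Ī + A·d² with d = y − 84.58:
  bottom plate: d = -73.58 mm → contributes +21 599 037 mm⁴
  web plate: d = 37.42 mm → contributes +17 041 010 mm⁴
  top plate: d = 142.4 mm → contributes +22 321 070 mm⁴
Total I = 60 961 117 mm⁴.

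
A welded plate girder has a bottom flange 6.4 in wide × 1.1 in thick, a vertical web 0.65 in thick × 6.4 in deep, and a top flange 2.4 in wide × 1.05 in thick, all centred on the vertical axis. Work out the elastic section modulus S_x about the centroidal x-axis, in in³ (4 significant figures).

Break the section into simple shapes (no overlaps), measuring from the bottom-left corner of the bounding box.
Bottom plate: 6.4 × 1.1, A = 7.04 in², y = 0.55 in, Ī = 0.709867 in⁴.
Web plate: 0.65 × 6.4, A = 4.16 in², y = 4.3 in, Ī = 14.1995 in⁴.
Top plate: 2.4 × 1.05, A = 2.52 in², y = 8.025 in, Ī = 0.231525 in⁴.
Centroid: ȳ = ΣA·y / ΣA = 3.05999 in.
Transfer each piece to the centroidal x-axis using Ī + A·d² with d = y − 3.05999:
  bottom plate: d = -2.50999 in → contributes +45.0621 in⁴
  web plate: d = 1.24001 in → contributes +20.596 in⁴
  top plate: d = 4.96501 in → contributes +62.353 in⁴
Total I = 128.011 in⁴.
Extreme fibre distance c = 5.49001 in; S = I/c = 23.3171 in³.

S_x ≈ 23.32 in³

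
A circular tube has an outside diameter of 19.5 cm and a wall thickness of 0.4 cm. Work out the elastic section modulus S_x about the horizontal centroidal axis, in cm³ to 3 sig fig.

S_x ≈ 112 cm³

Break the section into simple shapes (no overlaps), measuring from the bottom-left corner of the bounding box.
Outer circle: ⌀19.5, A = 298.65 cm², y = 9.75 cm, Ī = 7097.5 cm⁴.
Bore (subtracted): ⌀18.7, A = 274.65 cm², y = 9.75 cm, Ī = 6002.6 cm⁴.
By symmetry the centroid is at mid-height, ȳ = 9.75 cm.
All pieces are centred on the horizontal centroidal axis, so I = ΣĪ (holes subtracted) = 1 095 cm⁴.
Extreme fibre distance c = 9.75 cm; S = I/c = 112.31 cm³.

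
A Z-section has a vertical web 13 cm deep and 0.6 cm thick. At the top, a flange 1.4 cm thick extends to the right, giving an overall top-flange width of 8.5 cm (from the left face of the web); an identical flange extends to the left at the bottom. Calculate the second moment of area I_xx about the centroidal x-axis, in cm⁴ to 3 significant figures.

Treat the section as a set of non-overlapping primitives; coordinates are from the bounding-box lower-left.
Web: 0.6 × 13, A = 7.8 cm², y = 6.5 cm, Ī = 109.85 cm⁴.
Top flange (beyond web): 7.9 × 1.4, A = 11.06 cm², y = 12.3 cm, Ī = 1.8065 cm⁴.
Bottom flange (beyond web): 7.9 × 1.4, A = 11.06 cm², y = 0.7 cm, Ī = 1.8065 cm⁴.
Centroid: ȳ = ΣA·y / ΣA = 6.5 cm.
Transfer each piece to the centroidal x-axis using Ī + A·d² with d = y − 6.5:
  web: d = 0 cm → contributes +109.85 cm⁴
  top flange (beyond web): d = 5.8 cm → contributes +373.86 cm⁴
  bottom flange (beyond web): d = -5.8 cm → contributes +373.86 cm⁴
Total I = 857.58 cm⁴.

I_xx ≈ 858 cm⁴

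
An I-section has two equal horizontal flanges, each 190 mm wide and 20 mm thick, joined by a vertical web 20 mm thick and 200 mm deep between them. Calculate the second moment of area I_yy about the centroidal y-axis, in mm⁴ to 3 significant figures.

Split into non-overlapping primitives; take the origin at the lower-left of the bounding box.
Bottom flange: 190 × 20, A = 3 800 mm², x = 95 mm, Ī = 11 431 667 mm⁴.
Web: 20 × 200, A = 4 000 mm², x = 95 mm, Ī = 133 333 mm⁴.
Top flange: 190 × 20, A = 3 800 mm², x = 95 mm, Ī = 11 431 667 mm⁴.
By symmetry the centroid is at mid-width, x̄ = 95 mm.
All pieces are centred on the centroidal y-axis, so I = ΣĪ = 22 996 667 mm⁴.

I_yy ≈ 2.30 × 10⁷ mm⁴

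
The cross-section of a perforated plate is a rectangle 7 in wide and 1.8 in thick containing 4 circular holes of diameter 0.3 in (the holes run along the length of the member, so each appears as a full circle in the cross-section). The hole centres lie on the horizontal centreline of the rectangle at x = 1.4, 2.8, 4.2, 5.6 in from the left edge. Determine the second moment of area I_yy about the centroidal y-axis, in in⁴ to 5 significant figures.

Break the section into simple shapes (no overlaps), measuring from the bottom-left corner of the bounding box.
Plate: 7 × 1.8, A = 12.6 in², x = 3.5 in, Ī = 51.45 in⁴.
Hole 1 (subtracted): ⌀0.3, A = 0.07068583 in², x = 1.4 in, Ī = 0.0003976078 in⁴.
Hole 2 (subtracted): ⌀0.3, A = 0.07068583 in², x = 2.8 in, Ī = 0.0003976078 in⁴.
Hole 3 (subtracted): ⌀0.3, A = 0.07068583 in², x = 4.2 in, Ī = 0.0003976078 in⁴.
Hole 4 (subtracted): ⌀0.3, A = 0.07068583 in², x = 5.6 in, Ī = 0.0003976078 in⁴.
By symmetry the centroid is at mid-width, x̄ = 3.5 in.
Transfer each piece to the centroidal y-axis using Ī + A·d² with d = x − 3.5:
  plate: d = 0 in → contributes +51.45 in⁴
  hole 1: d = -2.1 in → contributes −0.3121221 in⁴
  hole 2: d = -0.7 in → contributes −0.03503367 in⁴
  hole 3: d = 0.7 in → contributes −0.03503367 in⁴
  hole 4: d = 2.1 in → contributes −0.3121221 in⁴
Total I = 50.75569 in⁴.

I_yy ≈ 50.756 in⁴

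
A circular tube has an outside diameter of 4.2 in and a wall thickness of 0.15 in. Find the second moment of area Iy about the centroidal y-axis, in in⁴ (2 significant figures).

Iy ≈ 3.9 in⁴

Treat the section as a set of non-overlapping primitives; coordinates are from the bounding-box lower-left.
Outer circle: ⌀4.2, A = 13.85 in², x = 2.1 in, Ī = 15.27 in⁴.
Bore (subtracted): ⌀3.9, A = 11.95 in², x = 2.1 in, Ī = 11.36 in⁴.
By symmetry the centroid is at mid-width, x̄ = 2.1 in.
All pieces are centred on the centroidal y-axis, so I = ΣĪ (holes subtracted) = 3.918 in⁴.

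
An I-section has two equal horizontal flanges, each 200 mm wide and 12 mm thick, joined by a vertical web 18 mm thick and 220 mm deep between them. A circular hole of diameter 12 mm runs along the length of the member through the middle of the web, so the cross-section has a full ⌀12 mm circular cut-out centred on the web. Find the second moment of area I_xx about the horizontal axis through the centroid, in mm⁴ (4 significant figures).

I_xx ≈ 8.062 × 10⁷ mm⁴

Break the section into simple shapes (no overlaps), measuring from the bottom-left corner of the bounding box.
Bottom flange: 200 × 12, A = 2 400 mm², y = 6 mm, Ī = 28 800 mm⁴.
Web: 18 × 220, A = 3 960 mm², y = 122 mm, Ī = 15 972 000 mm⁴.
Top flange: 200 × 12, A = 2 400 mm², y = 238 mm, Ī = 28 800 mm⁴.
Hole (subtracted): ⌀12, A = 113.097 mm², y = 122 mm, Ī = 1017.88 mm⁴.
By symmetry the centroid is at mid-height, ȳ = 122 mm.
Transfer each piece to the horizontal axis through the centroid using Ī + A·d² with d = y − 122:
  bottom flange: d = -116 mm → contributes +32 323 200 mm⁴
  web: d = 0 mm → contributes +15 972 000 mm⁴
  top flange: d = 116 mm → contributes +32 323 200 mm⁴
  hole: d = 0 mm → contributes −1017.88 mm⁴
Total I = 80 617 382 mm⁴.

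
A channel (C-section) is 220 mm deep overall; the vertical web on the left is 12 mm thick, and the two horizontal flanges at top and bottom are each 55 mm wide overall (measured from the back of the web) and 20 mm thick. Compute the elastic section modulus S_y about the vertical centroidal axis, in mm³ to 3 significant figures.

Decompose the section into non-overlapping parts with the origin at the bottom-left of its bounding rectangle.
Web: 12 × 220, A = 2 640 mm², x = 6 mm, Ī = 31 680 mm⁴.
Top flange (beyond web): 43 × 20, A = 860 mm², x = 33.5 mm, Ī = 132 512 mm⁴.
Bottom flange (beyond web): 43 × 20, A = 860 mm², x = 33.5 mm, Ī = 132 512 mm⁴.
Centroid: x̄ = ΣA·x / ΣA = 16.849 mm.
Transfer each piece to the vertical centroidal axis using Ī + A·d² with d = x − 16.849:
  web: d = -10.849 mm → contributes +342 389 mm⁴
  top flange (beyond web): d = 16.651 mm → contributes +370 962 mm⁴
  bottom flange (beyond web): d = 16.651 mm → contributes +370 962 mm⁴
Total I = 1 084 313 mm⁴.
Extreme fibre distance c = 38.151 mm; S = I/c = 28 421 mm³.

S_y ≈ 2.84 × 10⁴ mm³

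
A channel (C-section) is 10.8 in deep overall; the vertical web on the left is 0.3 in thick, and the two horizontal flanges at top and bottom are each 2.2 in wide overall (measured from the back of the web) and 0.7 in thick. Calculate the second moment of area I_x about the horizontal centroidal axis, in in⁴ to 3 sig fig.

Split into non-overlapping primitives; take the origin at the lower-left of the bounding box.
Web: 0.3 × 10.8, A = 3.24 in², y = 5.4 in, Ī = 31.493 in⁴.
Top flange (beyond web): 1.9 × 0.7, A = 1.33 in², y = 10.45 in, Ī = 0.054308 in⁴.
Bottom flange (beyond web): 1.9 × 0.7, A = 1.33 in², y = 0.35 in, Ī = 0.054308 in⁴.
By symmetry the centroid is at mid-height, ȳ = 5.4 in.
Transfer each piece to the horizontal centroidal axis using Ī + A·d² with d = y − 5.4:
  web: d = 0 in → contributes +31.493 in⁴
  top flange (beyond web): d = 5.05 in → contributes +33.973 in⁴
  bottom flange (beyond web): d = -5.05 in → contributes +33.973 in⁴
Total I = 99.438 in⁴.

I_x ≈ 99.4 in⁴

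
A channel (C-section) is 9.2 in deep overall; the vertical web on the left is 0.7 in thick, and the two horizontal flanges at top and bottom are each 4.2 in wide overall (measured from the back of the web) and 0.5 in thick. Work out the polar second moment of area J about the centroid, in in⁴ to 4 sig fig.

J ≈ 125.6 in⁴

Split into non-overlapping primitives; take the origin at the lower-left of the bounding box.
Web: 0.7 × 9.2, A = 6.44 in², y = 4.6 in, Ī = 45.4235 in⁴.
Top flange (beyond web): 3.5 × 0.5, A = 1.75 in², y = 8.95 in, Ī = 0.0364583 in⁴.
Bottom flange (beyond web): 3.5 × 0.5, A = 1.75 in², y = 0.25 in, Ī = 0.0364583 in⁴.
By symmetry the centroid is at mid-height, ȳ = 4.6 in.
Transfer each piece to the centroidal x-axis using Ī + A·d² with d = y − 4.6:
  web: d = 0 in → contributes +45.4235 in⁴
  top flange (beyond web): d = 4.35 in → contributes +33.1508 in⁴
  bottom flange (beyond web): d = -4.35 in → contributes +33.1508 in⁴
Total I = 111.725 in⁴.
For the y-axis: x̄ = 1.08944 in.
Repeating about the centroidal y-axis gives I_y = 13.836 in⁴.
Polar second moment: J = I_x + I_y = 125.561 in⁴.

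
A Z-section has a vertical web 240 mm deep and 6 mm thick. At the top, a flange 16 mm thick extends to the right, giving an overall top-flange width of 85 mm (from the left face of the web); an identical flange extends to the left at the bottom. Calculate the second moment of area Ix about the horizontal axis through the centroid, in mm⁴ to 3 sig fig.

Split into non-overlapping primitives; take the origin at the lower-left of the bounding box.
Web: 6 × 240, A = 1 440 mm², y = 120 mm, Ī = 6 912 000 mm⁴.
Top flange (beyond web): 79 × 16, A = 1 264 mm², y = 232 mm, Ī = 26 965 mm⁴.
Bottom flange (beyond web): 79 × 16, A = 1 264 mm², y = 8 mm, Ī = 26 965 mm⁴.
Centroid: ȳ = ΣA·y / ΣA = 120 mm.
Transfer each piece to the horizontal axis through the centroid using Ī + A·d² with d = y − 120:
  web: d = 0 mm → contributes +6 912 000 mm⁴
  top flange (beyond web): d = 112 mm → contributes +15 882 581 mm⁴
  bottom flange (beyond web): d = -112 mm → contributes +15 882 581 mm⁴
Total I = 38 677 163 mm⁴.

Ix ≈ 3.87 × 10⁷ mm⁴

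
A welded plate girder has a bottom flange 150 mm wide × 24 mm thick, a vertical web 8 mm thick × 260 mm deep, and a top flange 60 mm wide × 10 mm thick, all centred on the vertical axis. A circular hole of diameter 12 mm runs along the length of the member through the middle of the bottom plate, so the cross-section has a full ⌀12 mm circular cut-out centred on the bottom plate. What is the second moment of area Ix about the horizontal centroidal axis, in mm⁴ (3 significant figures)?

Decompose the section into non-overlapping parts with the origin at the bottom-left of its bounding rectangle.
Bottom plate: 150 × 24, A = 3 600 mm², y = 12 mm, Ī = 172 800 mm⁴.
Web plate: 8 × 260, A = 2 080 mm², y = 154 mm, Ī = 11 717 333 mm⁴.
Top plate: 60 × 10, A = 600 mm², y = 289 mm, Ī = 5 000 mm⁴.
Hole (subtracted): ⌀12, A = 113.1 mm², y = 12 mm, Ī = 1017.9 mm⁴.
Centroid: ȳ = ΣA·y / ΣA = 86.845 mm.
Transfer each piece to the horizontal centroidal axis using Ī + A·d² with d = y − 86.845:
  bottom plate: d = -74.845 mm → contributes +20 339 027 mm⁴
  web plate: d = 67.155 mm → contributes +21 097 788 mm⁴
  top plate: d = 202.16 mm → contributes +24 525 058 mm⁴
  hole: d = -74.845 mm → contributes −634 559 mm⁴
Total I = 65 327 314 mm⁴.

Ix ≈ 6.53 × 10⁷ mm⁴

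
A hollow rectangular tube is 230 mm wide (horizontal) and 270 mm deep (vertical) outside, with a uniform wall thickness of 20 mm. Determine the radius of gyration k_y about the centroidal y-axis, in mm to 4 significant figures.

k_y ≈ 87.94 mm

Split into non-overlapping primitives; take the origin at the lower-left of the bounding box.
Outer rectangle: 230 × 270, A = 62 100 mm², x = 115 mm, Ī = 273 757 500 mm⁴.
Inner void (subtracted): 190 × 230, A = 43 700 mm², x = 115 mm, Ī = 131 464 167 mm⁴.
By symmetry the centroid is at mid-width, x̄ = 115 mm.
All pieces are centred on the centroidal y-axis, so I = ΣĪ (holes subtracted) = 142 293 333 mm⁴.
Radius of gyration: k = √(I/A) = √(142 293 333 / 18 400) = 87.9394 mm.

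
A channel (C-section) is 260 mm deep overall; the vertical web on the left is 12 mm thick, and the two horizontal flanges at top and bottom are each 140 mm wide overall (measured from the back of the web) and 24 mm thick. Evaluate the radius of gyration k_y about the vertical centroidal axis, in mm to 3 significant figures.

Treat the section as a set of non-overlapping primitives; coordinates are from the bounding-box lower-left.
Web: 12 × 260, A = 3 120 mm², x = 6 mm, Ī = 37 440 mm⁴.
Top flange (beyond web): 128 × 24, A = 3 072 mm², x = 76 mm, Ī = 4 194 304 mm⁴.
Bottom flange (beyond web): 128 × 24, A = 3 072 mm², x = 76 mm, Ī = 4 194 304 mm⁴.
Centroid: x̄ = ΣA·x / ΣA = 52.425 mm.
Transfer each piece to the vertical centroidal axis using Ī + A·d² with d = x − 52.425:
  web: d = -46.425 mm → contributes +6 761 878 mm⁴
  top flange (beyond web): d = 23.575 mm → contributes +5 901 681 mm⁴
  bottom flange (beyond web): d = 23.575 mm → contributes +5 901 681 mm⁴
Total I = 18 565 240 mm⁴.
Radius of gyration: k = √(I/A) = √(18 565 240 / 9 264) = 44.766 mm.

k_y ≈ 44.8 mm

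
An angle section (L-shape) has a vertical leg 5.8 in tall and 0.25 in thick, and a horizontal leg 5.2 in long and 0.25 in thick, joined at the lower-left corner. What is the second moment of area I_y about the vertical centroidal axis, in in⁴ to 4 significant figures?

Treat the section as a set of non-overlapping primitives; coordinates are from the bounding-box lower-left.
Vertical leg: 0.25 × 5.8, A = 1.45 in², x = 0.125 in, Ī = 0.00755208 in⁴.
Horizontal leg (remainder): 4.95 × 0.25, A = 1.2375 in², x = 2.725 in, Ī = 2.52682 in⁴.
Centroid: x̄ = ΣA·x / ΣA = 1.32221 in.
Transfer each piece to the vertical centroidal axis using Ī + A·d² with d = x − 1.32221:
  vertical leg: d = -1.19721 in → contributes +2.08585 in⁴
  horizontal leg (remainder): d = 1.40279 in → contributes +4.962 in⁴
Total I = 7.04785 in⁴.

I_y ≈ 7.048 in⁴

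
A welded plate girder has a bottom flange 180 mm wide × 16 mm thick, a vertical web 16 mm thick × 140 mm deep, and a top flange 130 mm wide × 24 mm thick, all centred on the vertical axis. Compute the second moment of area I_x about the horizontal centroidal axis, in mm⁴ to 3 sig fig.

I_x ≈ 4.23 × 10⁷ mm⁴

Break the section into simple shapes (no overlaps), measuring from the bottom-left corner of the bounding box.
Bottom plate: 180 × 16, A = 2 880 mm², y = 8 mm, Ī = 61 440 mm⁴.
Web plate: 16 × 140, A = 2 240 mm², y = 86 mm, Ī = 3 658 667 mm⁴.
Top plate: 130 × 24, A = 3 120 mm², y = 168 mm, Ī = 149 760 mm⁴.
Centroid: ȳ = ΣA·y / ΣA = 89.786 mm.
Transfer each piece to the horizontal centroidal axis using Ī + A·d² with d = y − 89.786:
  bottom plate: d = -81.786 mm → contributes +19 325 808 mm⁴
  web plate: d = -3.7864 mm → contributes +3 690 781 mm⁴
  top plate: d = 78.214 mm → contributes +19 235 942 mm⁴
Total I = 42 252 531 mm⁴.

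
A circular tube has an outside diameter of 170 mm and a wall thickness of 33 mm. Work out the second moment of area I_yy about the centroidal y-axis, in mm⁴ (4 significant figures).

I_yy ≈ 3.526 × 10⁷ mm⁴

Treat the section as a set of non-overlapping primitives; coordinates are from the bounding-box lower-left.
Outer circle: ⌀170, A = 22 698 mm², x = 85 mm, Ī = 40 998 275 mm⁴.
Bore (subtracted): ⌀104, A = 8494.87 mm², x = 85 mm, Ī = 5 742 530 mm⁴.
By symmetry the centroid is at mid-width, x̄ = 85 mm.
All pieces are centred on the centroidal y-axis, so I = ΣĪ (holes subtracted) = 35 255 745 mm⁴.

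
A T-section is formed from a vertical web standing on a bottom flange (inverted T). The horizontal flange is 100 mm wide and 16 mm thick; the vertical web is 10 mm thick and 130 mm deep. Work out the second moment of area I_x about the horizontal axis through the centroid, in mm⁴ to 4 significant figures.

I_x ≈ 5.687 × 10⁶ mm⁴

Break the section into simple shapes (no overlaps), measuring from the bottom-left corner of the bounding box.
Flange: 100 × 16, A = 1 600 mm², y = 8 mm, Ī = 34133.3 mm⁴.
Web: 10 × 130, A = 1 300 mm², y = 81 mm, Ī = 1 830 833 mm⁴.
Centroid: ȳ = ΣA·y / ΣA = 40.7241 mm.
Transfer each piece to the horizontal axis through the centroid using Ī + A·d² with d = y − 40.7241:
  flange: d = -32.7241 mm → contributes +1 747 524 mm⁴
  web: d = 40.2759 mm → contributes +3 939 622 mm⁴
Total I = 5 687 146 mm⁴.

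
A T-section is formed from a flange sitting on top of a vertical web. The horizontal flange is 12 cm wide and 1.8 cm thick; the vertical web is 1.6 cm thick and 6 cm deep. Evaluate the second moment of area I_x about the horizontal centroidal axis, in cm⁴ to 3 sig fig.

I_x ≈ 136 cm⁴

Break the section into simple shapes (no overlaps), measuring from the bottom-left corner of the bounding box.
Flange: 12 × 1.8, A = 21.6 cm², y = 6.9 cm, Ī = 5.832 cm⁴.
Web: 1.6 × 6, A = 9.6 cm², y = 3 cm, Ī = 28.8 cm⁴.
Centroid: ȳ = ΣA·y / ΣA = 5.7 cm.
Transfer each piece to the horizontal centroidal axis using Ī + A·d² with d = y − 5.7:
  flange: d = 1.2 cm → contributes +36.936 cm⁴
  web: d = -2.7 cm → contributes +98.784 cm⁴
Total I = 135.72 cm⁴.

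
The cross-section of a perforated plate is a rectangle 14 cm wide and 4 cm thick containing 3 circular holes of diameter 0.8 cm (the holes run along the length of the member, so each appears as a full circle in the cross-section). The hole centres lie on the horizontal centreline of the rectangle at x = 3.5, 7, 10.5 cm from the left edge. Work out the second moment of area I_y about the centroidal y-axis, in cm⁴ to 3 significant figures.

Break the section into simple shapes (no overlaps), measuring from the bottom-left corner of the bounding box.
Plate: 14 × 4, A = 56 cm², x = 7 cm, Ī = 914.67 cm⁴.
Hole 1 (subtracted): ⌀0.8, A = 0.50265 cm², x = 3.5 cm, Ī = 0.020106 cm⁴.
Hole 2 (subtracted): ⌀0.8, A = 0.50265 cm², x = 7 cm, Ī = 0.020106 cm⁴.
Hole 3 (subtracted): ⌀0.8, A = 0.50265 cm², x = 10.5 cm, Ī = 0.020106 cm⁴.
By symmetry the centroid is at mid-width, x̄ = 7 cm.
Transfer each piece to the centroidal y-axis using Ī + A·d² with d = x − 7:
  plate: d = 0 cm → contributes +914.67 cm⁴
  hole 1: d = -3.5 cm → contributes −6.1776 cm⁴
  hole 2: d = 0 cm → contributes −0.020106 cm⁴
  hole 3: d = 3.5 cm → contributes −6.1776 cm⁴
Total I = 902.29 cm⁴.

I_y ≈ 902 cm⁴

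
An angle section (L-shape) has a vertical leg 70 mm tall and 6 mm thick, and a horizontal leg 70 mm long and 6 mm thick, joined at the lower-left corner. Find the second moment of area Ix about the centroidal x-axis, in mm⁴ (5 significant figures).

Treat the section as a set of non-overlapping primitives; coordinates are from the bounding-box lower-left.
Vertical leg: 6 × 70, A = 420 mm², y = 35 mm, Ī = 171 500 mm⁴.
Horizontal leg (remainder): 64 × 6, A = 384 mm², y = 3 mm, Ī = 1 152 mm⁴.
Centroid: ȳ = ΣA·y / ΣA = 19.71642 mm.
Transfer each piece to the centroidal x-axis using Ī + A·d² with d = y − 19.71642:
  vertical leg: d = 15.28358 mm → contributes +269606.9 mm⁴
  horizontal leg (remainder): d = -16.71642 mm → contributes +108456.4 mm⁴
Total I = 378063.3 mm⁴.

Ix ≈ 3.7806 × 10⁵ mm⁴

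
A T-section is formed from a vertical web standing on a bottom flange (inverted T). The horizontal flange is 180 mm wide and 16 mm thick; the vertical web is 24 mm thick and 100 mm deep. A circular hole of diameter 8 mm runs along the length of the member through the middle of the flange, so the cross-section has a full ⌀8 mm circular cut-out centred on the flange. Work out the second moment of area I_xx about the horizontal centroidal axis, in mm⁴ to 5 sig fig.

Decompose the section into non-overlapping parts with the origin at the bottom-left of its bounding rectangle.
Flange: 180 × 16, A = 2 880 mm², y = 8 mm, Ī = 61 440 mm⁴.
Web: 24 × 100, A = 2 400 mm², y = 66 mm, Ī = 2 000 000 mm⁴.
Hole (subtracted): ⌀8, A = 50.26548 mm², y = 8 mm, Ī = 201.0619 mm⁴.
Centroid: ȳ = ΣA·y / ΣA = 34.61703 mm.
Transfer each piece to the horizontal centroidal axis using Ī + A·d² with d = y − 34.61703:
  flange: d = -26.61703 mm → contributes +2 101 823 mm⁴
  web: d = 31.38297 mm → contributes +4 363 738 mm⁴
  hole: d = -26.61703 mm → contributes −35812.46 mm⁴
Total I = 6 429 748 mm⁴.

I_xx ≈ 6.4297 × 10⁶ mm⁴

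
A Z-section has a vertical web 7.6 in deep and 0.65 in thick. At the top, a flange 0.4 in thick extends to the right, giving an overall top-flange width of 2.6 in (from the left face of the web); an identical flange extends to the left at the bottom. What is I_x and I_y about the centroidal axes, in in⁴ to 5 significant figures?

Decompose the section into non-overlapping parts with the origin at the bottom-left of its bounding rectangle.
Web: 0.65 × 7.6, A = 4.94 in², y = 3.8 in, Ī = 23.77787 in⁴.
Top flange (beyond web): 1.95 × 0.4, A = 0.78 in², y = 7.4 in, Ī = 0.0104 in⁴.
Bottom flange (beyond web): 1.95 × 0.4, A = 0.78 in², y = 0.2 in, Ī = 0.0104 in⁴.
Centroid: ȳ = ΣA·y / ΣA = 3.8 in.
Transfer each piece to the centroidal x-axis using Ī + A·d² with d = y − 3.8:
  web: d = 0 in → contributes +23.77787 in⁴
  top flange (beyond web): d = 3.6 in → contributes +10.1192 in⁴
  bottom flange (beyond web): d = -3.6 in → contributes +10.1192 in⁴
Total I = 44.01627 in⁴.
For the y-axis: x̄ = 2.275 in.
Repeating about the centroidal y-axis gives I_y = 3.304654 in⁴.

I_x ≈ 44.016 in⁴, I_y ≈ 3.3047 in⁴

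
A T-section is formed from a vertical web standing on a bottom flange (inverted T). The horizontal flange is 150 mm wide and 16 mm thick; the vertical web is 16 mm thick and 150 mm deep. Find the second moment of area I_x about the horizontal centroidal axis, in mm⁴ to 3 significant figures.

I_x ≈ 1.28 × 10⁷ mm⁴

Treat the section as a set of non-overlapping primitives; coordinates are from the bounding-box lower-left.
Flange: 150 × 16, A = 2 400 mm², y = 8 mm, Ī = 51 200 mm⁴.
Web: 16 × 150, A = 2 400 mm², y = 91 mm, Ī = 4 500 000 mm⁴.
Centroid: ȳ = ΣA·y / ΣA = 49.5 mm.
Transfer each piece to the horizontal centroidal axis using Ī + A·d² with d = y − 49.5:
  flange: d = -41.5 mm → contributes +4 184 600 mm⁴
  web: d = 41.5 mm → contributes +8 633 400 mm⁴
Total I = 12 818 000 mm⁴.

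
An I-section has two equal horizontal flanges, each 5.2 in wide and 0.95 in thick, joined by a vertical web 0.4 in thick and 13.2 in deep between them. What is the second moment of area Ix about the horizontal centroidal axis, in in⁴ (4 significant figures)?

Ix ≈ 572.0 in⁴

Treat the section as a set of non-overlapping primitives; coordinates are from the bounding-box lower-left.
Bottom flange: 5.2 × 0.95, A = 4.94 in², y = 0.475 in, Ī = 0.371529 in⁴.
Web: 0.4 × 13.2, A = 5.28 in², y = 7.55 in, Ī = 76.6656 in⁴.
Top flange: 5.2 × 0.95, A = 4.94 in², y = 14.625 in, Ī = 0.371529 in⁴.
By symmetry the centroid is at mid-height, ȳ = 7.55 in.
Transfer each piece to the horizontal centroidal axis using Ī + A·d² with d = y − 7.55:
  bottom flange: d = -7.075 in → contributes +247.646 in⁴
  web: d = 0 in → contributes +76.6656 in⁴
  top flange: d = 7.075 in → contributes +247.646 in⁴
Total I = 571.958 in⁴.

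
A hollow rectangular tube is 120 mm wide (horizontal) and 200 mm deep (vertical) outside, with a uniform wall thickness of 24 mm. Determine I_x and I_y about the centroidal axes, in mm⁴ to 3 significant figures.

Treat the section as a set of non-overlapping primitives; coordinates are from the bounding-box lower-left.
Outer rectangle: 120 × 200, A = 24 000 mm², y = 100 mm, Ī = 80 000 000 mm⁴.
Inner void (subtracted): 72 × 152, A = 10 944 mm², y = 100 mm, Ī = 21 070 848 mm⁴.
By symmetry the centroid is at mid-height, ȳ = 100 mm.
All pieces are centred on the centroidal x-axis, so I = ΣĪ (holes subtracted) = 58 929 152 mm⁴.
Repeating about the centroidal y-axis gives I_y = 24 072 192 mm⁴.

I_x ≈ 5.89 × 10⁷ mm⁴, I_y ≈ 2.41 × 10⁷ mm⁴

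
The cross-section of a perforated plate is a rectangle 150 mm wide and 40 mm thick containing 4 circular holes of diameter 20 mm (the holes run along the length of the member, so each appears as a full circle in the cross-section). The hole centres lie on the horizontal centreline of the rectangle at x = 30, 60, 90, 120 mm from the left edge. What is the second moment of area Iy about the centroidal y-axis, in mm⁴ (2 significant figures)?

Iy ≈ 9.8 × 10⁶ mm⁴

Treat the section as a set of non-overlapping primitives; coordinates are from the bounding-box lower-left.
Plate: 150 × 40, A = 6 000 mm², x = 75 mm, Ī = 11 250 000 mm⁴.
Hole 1 (subtracted): ⌀20, A = 314.2 mm², x = 30 mm, Ī = 7 854 mm⁴.
Hole 2 (subtracted): ⌀20, A = 314.2 mm², x = 60 mm, Ī = 7 854 mm⁴.
Hole 3 (subtracted): ⌀20, A = 314.2 mm², x = 90 mm, Ī = 7 854 mm⁴.
Hole 4 (subtracted): ⌀20, A = 314.2 mm², x = 120 mm, Ī = 7 854 mm⁴.
By symmetry the centroid is at mid-width, x̄ = 75 mm.
Transfer each piece to the centroidal y-axis using Ī + A·d² with d = x − 75:
  plate: d = 0 mm → contributes +11 250 000 mm⁴
  hole 1: d = -45 mm → contributes −644 026 mm⁴
  hole 2: d = -15 mm → contributes −78 540 mm⁴
  hole 3: d = 15 mm → contributes −78 540 mm⁴
  hole 4: d = 45 mm → contributes −644 026 mm⁴
Total I = 9 804 867 mm⁴.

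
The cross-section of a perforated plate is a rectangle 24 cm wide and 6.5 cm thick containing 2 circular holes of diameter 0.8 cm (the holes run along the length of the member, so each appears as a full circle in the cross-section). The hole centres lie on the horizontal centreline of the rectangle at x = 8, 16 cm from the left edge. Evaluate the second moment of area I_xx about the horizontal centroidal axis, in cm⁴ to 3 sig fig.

Decompose the section into non-overlapping parts with the origin at the bottom-left of its bounding rectangle.
Plate: 24 × 6.5, A = 156 cm², y = 3.25 cm, Ī = 549.25 cm⁴.
Hole 1 (subtracted): ⌀0.8, A = 0.50265 cm², y = 3.25 cm, Ī = 0.020106 cm⁴.
Hole 2 (subtracted): ⌀0.8, A = 0.50265 cm², y = 3.25 cm, Ī = 0.020106 cm⁴.
By symmetry the centroid is at mid-height, ȳ = 3.25 cm.
All pieces are centred on the horizontal centroidal axis, so I = ΣĪ (holes subtracted) = 549.21 cm⁴.

I_xx ≈ 549 cm⁴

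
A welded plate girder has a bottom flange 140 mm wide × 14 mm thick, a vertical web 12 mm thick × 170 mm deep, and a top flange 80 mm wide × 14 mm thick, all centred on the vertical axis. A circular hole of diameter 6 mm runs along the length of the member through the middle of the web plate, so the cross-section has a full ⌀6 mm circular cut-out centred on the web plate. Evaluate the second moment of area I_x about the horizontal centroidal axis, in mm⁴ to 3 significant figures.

Treat the section as a set of non-overlapping primitives; coordinates are from the bounding-box lower-left.
Bottom plate: 140 × 14, A = 1 960 mm², y = 7 mm, Ī = 32 013 mm⁴.
Web plate: 12 × 170, A = 2 040 mm², y = 99 mm, Ī = 4 913 000 mm⁴.
Top plate: 80 × 14, A = 1 120 mm², y = 191 mm, Ī = 18 293 mm⁴.
Hole (subtracted): ⌀6, A = 28.274 mm², y = 99 mm, Ī = 63.617 mm⁴.
Centroid: ȳ = ΣA·y / ΣA = 83.822 mm.
Transfer each piece to the horizontal centroidal axis using Ī + A·d² with d = y − 83.822:
  bottom plate: d = -76.822 mm → contributes +11 599 319 mm⁴
  web plate: d = 15.178 mm → contributes +5 382 931 mm⁴
  top plate: d = 107.18 mm → contributes +12 883 768 mm⁴
  hole: d = 15.178 mm → contributes −6576.9 mm⁴
Total I = 29 859 441 mm⁴.

I_x ≈ 2.99 × 10⁷ mm⁴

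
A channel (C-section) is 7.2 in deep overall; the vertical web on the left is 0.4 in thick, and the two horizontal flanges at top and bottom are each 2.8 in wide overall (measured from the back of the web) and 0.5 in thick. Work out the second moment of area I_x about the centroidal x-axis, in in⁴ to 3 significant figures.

I_x ≈ 39.4 in⁴

Treat the section as a set of non-overlapping primitives; coordinates are from the bounding-box lower-left.
Web: 0.4 × 7.2, A = 2.88 in², y = 3.6 in, Ī = 12.442 in⁴.
Top flange (beyond web): 2.4 × 0.5, A = 1.2 in², y = 6.95 in, Ī = 0.025 in⁴.
Bottom flange (beyond web): 2.4 × 0.5, A = 1.2 in², y = 0.25 in, Ī = 0.025 in⁴.
By symmetry the centroid is at mid-height, ȳ = 3.6 in.
Transfer each piece to the centroidal x-axis using Ī + A·d² with d = y − 3.6:
  web: d = 0 in → contributes +12.442 in⁴
  top flange (beyond web): d = 3.35 in → contributes +13.492 in⁴
  bottom flange (beyond web): d = -3.35 in → contributes +13.492 in⁴
Total I = 39.426 in⁴.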